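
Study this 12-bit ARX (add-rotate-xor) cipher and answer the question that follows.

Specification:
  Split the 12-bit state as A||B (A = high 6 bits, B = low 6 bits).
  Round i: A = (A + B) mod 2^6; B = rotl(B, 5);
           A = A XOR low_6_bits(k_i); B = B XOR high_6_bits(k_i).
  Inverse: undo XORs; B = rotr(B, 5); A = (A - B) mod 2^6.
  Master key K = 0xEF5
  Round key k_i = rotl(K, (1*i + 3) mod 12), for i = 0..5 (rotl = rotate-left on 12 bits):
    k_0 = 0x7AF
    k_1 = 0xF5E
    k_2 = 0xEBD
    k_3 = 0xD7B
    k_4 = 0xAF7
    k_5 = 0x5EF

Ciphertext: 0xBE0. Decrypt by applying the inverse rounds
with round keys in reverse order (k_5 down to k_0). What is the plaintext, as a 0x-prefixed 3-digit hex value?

s_0 = ciphertext = 0xBE0
s_1 = InvRound(s_0, k_5) = 0x46F
s_2 = InvRound(s_1, k_4) = 0x788
s_3 = InvRound(s_2, k_3) = 0xABB
s_4 = InvRound(s_3, k_2) = 0x542
s_5 = InvRound(s_4, k_1) = 0x33F
s_6 = InvRound(s_5, k_0) = 0x803

0x803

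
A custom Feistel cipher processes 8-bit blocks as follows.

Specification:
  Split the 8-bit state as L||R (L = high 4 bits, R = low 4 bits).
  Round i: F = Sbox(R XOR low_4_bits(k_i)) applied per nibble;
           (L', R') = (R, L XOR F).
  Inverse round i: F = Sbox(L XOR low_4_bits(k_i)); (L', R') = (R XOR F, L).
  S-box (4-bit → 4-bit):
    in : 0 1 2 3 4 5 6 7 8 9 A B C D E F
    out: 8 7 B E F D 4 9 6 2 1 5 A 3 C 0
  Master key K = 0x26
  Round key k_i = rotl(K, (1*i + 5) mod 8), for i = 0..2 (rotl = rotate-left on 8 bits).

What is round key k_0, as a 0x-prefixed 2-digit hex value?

0xC4

K = 0x26
k_0 = rotl(K, (1*0+5) mod 8) = rotl(K, 5) = 0xC4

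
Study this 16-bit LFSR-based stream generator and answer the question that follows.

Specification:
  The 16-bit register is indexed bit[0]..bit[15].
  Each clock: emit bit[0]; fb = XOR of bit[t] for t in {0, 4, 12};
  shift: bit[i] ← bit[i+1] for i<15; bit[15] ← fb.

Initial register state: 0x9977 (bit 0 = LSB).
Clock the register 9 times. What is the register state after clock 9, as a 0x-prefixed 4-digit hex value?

reg_0 = 0x9977
clock 1: out=1, reg = 0xCCBB
clock 2: out=1, reg = 0x665D
clock 3: out=1, reg = 0x332E
clock 4: out=0, reg = 0x9997
clock 5: out=1, reg = 0xCCCB
clock 6: out=1, reg = 0xE665
clock 7: out=1, reg = 0xF332
clock 8: out=0, reg = 0x7999
clock 9: out=1, reg = 0xBCCC

0xBCCC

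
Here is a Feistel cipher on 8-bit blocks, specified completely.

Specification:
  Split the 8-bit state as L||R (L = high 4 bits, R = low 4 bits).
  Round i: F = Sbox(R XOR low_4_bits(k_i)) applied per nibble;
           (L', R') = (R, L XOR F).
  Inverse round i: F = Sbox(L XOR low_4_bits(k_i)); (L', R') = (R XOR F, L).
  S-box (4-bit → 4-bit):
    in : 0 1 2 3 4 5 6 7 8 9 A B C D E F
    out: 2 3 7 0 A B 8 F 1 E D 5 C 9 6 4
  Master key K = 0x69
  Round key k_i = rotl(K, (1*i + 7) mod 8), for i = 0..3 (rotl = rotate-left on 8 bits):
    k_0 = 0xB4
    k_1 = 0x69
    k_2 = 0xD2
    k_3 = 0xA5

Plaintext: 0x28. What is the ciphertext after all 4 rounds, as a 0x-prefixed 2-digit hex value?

s_0 = plaintext = 0x28
s_1 = Round(s_0, k_0) = 0x8E
s_2 = Round(s_1, k_1) = 0xE7
s_3 = Round(s_2, k_2) = 0x75
s_4 = Round(s_3, k_3) = 0x55

0x55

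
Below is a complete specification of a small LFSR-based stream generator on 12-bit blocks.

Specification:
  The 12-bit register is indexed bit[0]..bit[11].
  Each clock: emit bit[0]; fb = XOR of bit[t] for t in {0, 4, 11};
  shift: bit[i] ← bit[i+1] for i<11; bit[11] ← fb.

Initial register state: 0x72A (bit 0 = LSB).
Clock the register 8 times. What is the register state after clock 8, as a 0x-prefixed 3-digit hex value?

reg_0 = 0x72A
clock 1: out=0, reg = 0x395
clock 2: out=1, reg = 0x1CA
clock 3: out=0, reg = 0x0E5
clock 4: out=1, reg = 0x872
clock 5: out=0, reg = 0x439
clock 6: out=1, reg = 0x21C
clock 7: out=0, reg = 0x90E
clock 8: out=0, reg = 0xC87

0xC87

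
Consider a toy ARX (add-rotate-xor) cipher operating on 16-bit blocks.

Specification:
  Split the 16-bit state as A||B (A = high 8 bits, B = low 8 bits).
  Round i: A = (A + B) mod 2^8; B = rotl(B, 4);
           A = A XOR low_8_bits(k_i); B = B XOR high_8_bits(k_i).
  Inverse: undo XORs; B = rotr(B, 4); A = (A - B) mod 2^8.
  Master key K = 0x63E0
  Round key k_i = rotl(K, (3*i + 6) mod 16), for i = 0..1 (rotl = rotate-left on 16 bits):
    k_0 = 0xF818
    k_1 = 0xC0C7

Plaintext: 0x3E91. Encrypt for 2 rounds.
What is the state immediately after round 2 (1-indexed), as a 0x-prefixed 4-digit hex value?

0x7FDE

s_0 = plaintext = 0x3E91
s_1 = Round(s_0, k_0) = 0xD7E1
s_2 = Round(s_1, k_1) = 0x7FDE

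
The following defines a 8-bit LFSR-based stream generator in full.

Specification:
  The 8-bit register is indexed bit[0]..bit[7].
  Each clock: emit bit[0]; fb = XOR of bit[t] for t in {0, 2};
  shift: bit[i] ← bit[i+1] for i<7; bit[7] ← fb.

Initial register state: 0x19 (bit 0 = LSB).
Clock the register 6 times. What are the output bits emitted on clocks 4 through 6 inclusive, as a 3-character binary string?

110

reg_0 = 0x19
clock 1: out=1, reg = 0x8C
clock 2: out=0, reg = 0xC6
clock 3: out=0, reg = 0xE3
clock 4: out=1, reg = 0xF1
clock 5: out=1, reg = 0xF8
clock 6: out=0, reg = 0x7C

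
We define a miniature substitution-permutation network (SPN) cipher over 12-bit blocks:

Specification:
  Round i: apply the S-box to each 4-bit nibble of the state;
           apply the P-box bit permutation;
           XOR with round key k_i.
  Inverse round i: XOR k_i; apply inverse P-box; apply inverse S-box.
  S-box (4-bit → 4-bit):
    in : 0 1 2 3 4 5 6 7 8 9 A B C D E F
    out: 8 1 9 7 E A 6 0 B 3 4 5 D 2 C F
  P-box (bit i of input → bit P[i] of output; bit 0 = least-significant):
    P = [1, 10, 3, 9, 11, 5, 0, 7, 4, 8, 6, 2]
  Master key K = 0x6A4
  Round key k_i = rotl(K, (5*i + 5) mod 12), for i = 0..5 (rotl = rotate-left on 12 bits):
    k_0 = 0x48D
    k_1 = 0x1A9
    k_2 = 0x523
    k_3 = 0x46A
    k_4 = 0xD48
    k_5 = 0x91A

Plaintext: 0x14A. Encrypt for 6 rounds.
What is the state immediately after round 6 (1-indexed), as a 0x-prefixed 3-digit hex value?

0xD94

s_0 = plaintext = 0x14A
s_1 = Round(s_0, k_0) = 0x434
s_2 = Round(s_1, k_1) = 0xEC4
s_3 = Round(s_2, k_2) = 0xBEE
s_4 = Round(s_3, k_3) = 0x6B3
s_5 = Round(s_4, k_4) = 0x003
s_6 = Round(s_5, k_5) = 0xD94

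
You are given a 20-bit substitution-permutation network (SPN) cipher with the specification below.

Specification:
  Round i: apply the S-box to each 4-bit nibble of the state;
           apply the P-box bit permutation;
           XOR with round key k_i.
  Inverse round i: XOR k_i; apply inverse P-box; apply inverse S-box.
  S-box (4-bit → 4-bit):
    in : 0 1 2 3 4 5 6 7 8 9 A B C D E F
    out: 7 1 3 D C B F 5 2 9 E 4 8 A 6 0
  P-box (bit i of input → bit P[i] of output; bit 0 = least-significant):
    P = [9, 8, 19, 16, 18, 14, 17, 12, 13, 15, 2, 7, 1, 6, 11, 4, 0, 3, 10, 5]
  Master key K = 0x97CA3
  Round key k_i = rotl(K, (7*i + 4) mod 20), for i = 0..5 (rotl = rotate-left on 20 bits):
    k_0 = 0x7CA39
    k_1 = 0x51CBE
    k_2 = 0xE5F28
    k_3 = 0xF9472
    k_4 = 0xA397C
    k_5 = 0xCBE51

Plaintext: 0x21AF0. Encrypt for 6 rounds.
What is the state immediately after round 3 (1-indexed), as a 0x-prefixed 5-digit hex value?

0x23236

s_0 = plaintext = 0x21AF0
s_1 = Round(s_0, k_0) = 0xF49B6
s_2 = Round(s_1, k_1) = 0xE372E
s_3 = Round(s_2, k_2) = 0x23236
s_4 = Round(s_3, k_3) = 0x02F69
s_5 = Round(s_4, k_4) = 0xD6F37
s_6 = Round(s_5, k_5) = 0x2A42B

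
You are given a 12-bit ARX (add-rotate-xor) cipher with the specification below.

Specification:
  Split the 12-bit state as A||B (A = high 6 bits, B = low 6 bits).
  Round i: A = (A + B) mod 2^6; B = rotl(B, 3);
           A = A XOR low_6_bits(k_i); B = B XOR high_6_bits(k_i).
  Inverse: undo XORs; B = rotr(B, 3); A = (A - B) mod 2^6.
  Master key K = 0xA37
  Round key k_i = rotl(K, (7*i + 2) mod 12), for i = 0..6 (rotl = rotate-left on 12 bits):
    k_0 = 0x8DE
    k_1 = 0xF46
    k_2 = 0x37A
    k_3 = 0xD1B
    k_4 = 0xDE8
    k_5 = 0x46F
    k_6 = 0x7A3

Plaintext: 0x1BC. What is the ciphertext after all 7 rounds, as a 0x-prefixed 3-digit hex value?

s_0 = plaintext = 0x1BC
s_1 = Round(s_0, k_0) = 0x704
s_2 = Round(s_1, k_1) = 0x99D
s_3 = Round(s_2, k_2) = 0xE66
s_4 = Round(s_3, k_3) = 0x100
s_5 = Round(s_4, k_4) = 0xB37
s_6 = Round(s_5, k_5) = 0x32F
s_7 = Round(s_6, k_6) = 0x623

0x623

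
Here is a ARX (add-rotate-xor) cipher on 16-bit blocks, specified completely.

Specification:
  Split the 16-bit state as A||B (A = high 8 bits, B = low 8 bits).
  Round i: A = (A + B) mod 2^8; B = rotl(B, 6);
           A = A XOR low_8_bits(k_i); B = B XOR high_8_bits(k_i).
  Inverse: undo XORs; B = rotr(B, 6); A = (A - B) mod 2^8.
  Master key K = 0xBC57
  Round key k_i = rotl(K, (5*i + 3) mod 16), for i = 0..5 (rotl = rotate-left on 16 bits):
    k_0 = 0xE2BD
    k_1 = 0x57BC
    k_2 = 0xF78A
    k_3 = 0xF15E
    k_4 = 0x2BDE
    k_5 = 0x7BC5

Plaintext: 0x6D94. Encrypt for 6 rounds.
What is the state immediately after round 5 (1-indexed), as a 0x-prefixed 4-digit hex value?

s_0 = plaintext = 0x6D94
s_1 = Round(s_0, k_0) = 0xBCC7
s_2 = Round(s_1, k_1) = 0x3FA6
s_3 = Round(s_2, k_2) = 0x6F5E
s_4 = Round(s_3, k_3) = 0x9366
s_5 = Round(s_4, k_4) = 0x27B2
s_6 = Round(s_5, k_5) = 0x1CD7

0x27B2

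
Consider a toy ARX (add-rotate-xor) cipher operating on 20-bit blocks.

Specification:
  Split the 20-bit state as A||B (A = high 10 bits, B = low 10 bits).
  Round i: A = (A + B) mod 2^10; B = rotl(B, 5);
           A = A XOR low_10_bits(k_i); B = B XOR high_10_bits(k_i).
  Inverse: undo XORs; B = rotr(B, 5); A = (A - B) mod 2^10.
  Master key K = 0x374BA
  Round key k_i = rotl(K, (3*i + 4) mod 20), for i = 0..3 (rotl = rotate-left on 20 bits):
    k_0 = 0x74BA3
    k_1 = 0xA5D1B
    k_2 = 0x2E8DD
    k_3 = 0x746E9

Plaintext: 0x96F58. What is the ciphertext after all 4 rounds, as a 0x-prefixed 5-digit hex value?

0x3D915

s_0 = plaintext = 0x96F58
s_1 = Round(s_0, k_0) = 0x842C8
s_2 = Round(s_1, k_1) = 0x70F81
s_3 = Round(s_2, k_2) = 0x66486
s_4 = Round(s_3, k_3) = 0x3D915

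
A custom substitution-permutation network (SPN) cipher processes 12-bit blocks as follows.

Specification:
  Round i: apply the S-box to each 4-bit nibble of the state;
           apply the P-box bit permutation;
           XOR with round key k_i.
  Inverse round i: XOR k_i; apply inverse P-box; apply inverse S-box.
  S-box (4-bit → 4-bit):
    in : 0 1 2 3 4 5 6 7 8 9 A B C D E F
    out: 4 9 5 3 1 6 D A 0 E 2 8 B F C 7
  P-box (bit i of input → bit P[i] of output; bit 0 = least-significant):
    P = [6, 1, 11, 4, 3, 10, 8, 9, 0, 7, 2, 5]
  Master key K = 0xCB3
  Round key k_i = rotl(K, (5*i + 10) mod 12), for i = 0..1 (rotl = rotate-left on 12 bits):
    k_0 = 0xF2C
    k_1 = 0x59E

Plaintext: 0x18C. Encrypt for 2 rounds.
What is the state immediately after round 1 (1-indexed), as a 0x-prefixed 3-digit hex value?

0xF5F

s_0 = plaintext = 0x18C
s_1 = Round(s_0, k_0) = 0xF5F
s_2 = Round(s_1, k_1) = 0x859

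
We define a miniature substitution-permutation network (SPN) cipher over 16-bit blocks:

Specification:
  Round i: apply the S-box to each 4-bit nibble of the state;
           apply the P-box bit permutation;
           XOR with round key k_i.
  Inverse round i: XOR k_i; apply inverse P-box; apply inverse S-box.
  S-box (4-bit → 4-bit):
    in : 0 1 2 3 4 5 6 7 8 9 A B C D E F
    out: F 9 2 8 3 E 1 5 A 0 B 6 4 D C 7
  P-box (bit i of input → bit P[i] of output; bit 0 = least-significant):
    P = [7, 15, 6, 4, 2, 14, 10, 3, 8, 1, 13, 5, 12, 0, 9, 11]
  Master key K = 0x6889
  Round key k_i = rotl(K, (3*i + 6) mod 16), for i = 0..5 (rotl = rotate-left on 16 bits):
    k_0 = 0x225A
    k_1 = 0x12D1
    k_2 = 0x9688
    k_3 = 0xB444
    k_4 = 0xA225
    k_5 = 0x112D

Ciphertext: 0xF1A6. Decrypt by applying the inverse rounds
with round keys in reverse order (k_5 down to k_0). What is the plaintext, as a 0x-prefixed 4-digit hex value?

0xB259

s_0 = ciphertext = 0xF1A6
s_1 = InvRound(s_0, k_5) = 0x2B84
s_2 = InvRound(s_1, k_4) = 0x8194
s_3 = InvRound(s_2, k_3) = 0x67CD
s_4 = InvRound(s_3, k_2) = 0x474B
s_5 = InvRound(s_4, k_1) = 0x6451
s_6 = InvRound(s_5, k_0) = 0xB259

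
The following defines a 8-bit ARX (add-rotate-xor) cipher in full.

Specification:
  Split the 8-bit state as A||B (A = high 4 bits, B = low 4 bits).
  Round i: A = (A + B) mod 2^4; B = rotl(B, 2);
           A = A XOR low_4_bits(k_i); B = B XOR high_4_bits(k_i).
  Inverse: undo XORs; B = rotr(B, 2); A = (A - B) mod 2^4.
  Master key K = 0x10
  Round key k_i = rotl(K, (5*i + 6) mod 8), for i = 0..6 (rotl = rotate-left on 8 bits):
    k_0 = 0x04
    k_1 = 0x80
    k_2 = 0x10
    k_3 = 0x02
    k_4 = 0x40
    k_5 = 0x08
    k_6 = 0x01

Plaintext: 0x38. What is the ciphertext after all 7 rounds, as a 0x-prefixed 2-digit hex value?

0x75

s_0 = plaintext = 0x38
s_1 = Round(s_0, k_0) = 0xF2
s_2 = Round(s_1, k_1) = 0x10
s_3 = Round(s_2, k_2) = 0x11
s_4 = Round(s_3, k_3) = 0x04
s_5 = Round(s_4, k_4) = 0x45
s_6 = Round(s_5, k_5) = 0x15
s_7 = Round(s_6, k_6) = 0x75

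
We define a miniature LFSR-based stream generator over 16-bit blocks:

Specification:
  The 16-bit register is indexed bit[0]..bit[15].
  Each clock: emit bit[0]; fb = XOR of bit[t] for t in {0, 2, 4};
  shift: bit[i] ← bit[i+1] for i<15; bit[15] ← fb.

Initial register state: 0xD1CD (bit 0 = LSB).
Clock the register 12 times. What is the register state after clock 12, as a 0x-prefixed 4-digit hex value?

reg_0 = 0xD1CD
clock 1: out=1, reg = 0x68E6
clock 2: out=0, reg = 0xB473
clock 3: out=1, reg = 0x5A39
clock 4: out=1, reg = 0x2D1C
clock 5: out=0, reg = 0x168E
clock 6: out=0, reg = 0x8B47
clock 7: out=1, reg = 0x45A3
clock 8: out=1, reg = 0xA2D1
clock 9: out=1, reg = 0x5168
clock 10: out=0, reg = 0x28B4
clock 11: out=0, reg = 0x145A
clock 12: out=0, reg = 0x8A2D

0x8A2D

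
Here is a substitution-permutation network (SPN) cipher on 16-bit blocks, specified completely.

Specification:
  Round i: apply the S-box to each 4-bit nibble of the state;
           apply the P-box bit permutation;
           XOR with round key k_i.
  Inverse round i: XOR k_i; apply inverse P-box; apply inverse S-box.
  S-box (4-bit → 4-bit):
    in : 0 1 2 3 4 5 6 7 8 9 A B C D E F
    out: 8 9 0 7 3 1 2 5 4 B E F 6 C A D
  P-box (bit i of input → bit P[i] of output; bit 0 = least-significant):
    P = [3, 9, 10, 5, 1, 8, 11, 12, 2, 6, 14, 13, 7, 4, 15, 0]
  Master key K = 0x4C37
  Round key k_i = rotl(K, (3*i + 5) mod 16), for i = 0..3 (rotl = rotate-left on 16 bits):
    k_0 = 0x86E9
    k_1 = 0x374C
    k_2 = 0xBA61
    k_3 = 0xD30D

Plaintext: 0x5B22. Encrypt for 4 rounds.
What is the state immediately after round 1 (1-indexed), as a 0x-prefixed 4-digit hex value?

s_0 = plaintext = 0x5B22
s_1 = Round(s_0, k_0) = 0xE62D
s_2 = Round(s_1, k_1) = 0x333D
s_3 = Round(s_2, k_2) = 0x7797
s_4 = Round(s_3, k_3) = 0x0683

0xE62D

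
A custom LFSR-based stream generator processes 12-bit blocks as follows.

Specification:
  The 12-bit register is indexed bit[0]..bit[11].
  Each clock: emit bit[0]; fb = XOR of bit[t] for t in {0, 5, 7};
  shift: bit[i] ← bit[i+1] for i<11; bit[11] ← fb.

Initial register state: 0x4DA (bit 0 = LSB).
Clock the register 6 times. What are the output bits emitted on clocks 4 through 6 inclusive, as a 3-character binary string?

110

reg_0 = 0x4DA
clock 1: out=0, reg = 0xA6D
clock 2: out=1, reg = 0x536
clock 3: out=0, reg = 0xA9B
clock 4: out=1, reg = 0x54D
clock 5: out=1, reg = 0xAA6
clock 6: out=0, reg = 0x553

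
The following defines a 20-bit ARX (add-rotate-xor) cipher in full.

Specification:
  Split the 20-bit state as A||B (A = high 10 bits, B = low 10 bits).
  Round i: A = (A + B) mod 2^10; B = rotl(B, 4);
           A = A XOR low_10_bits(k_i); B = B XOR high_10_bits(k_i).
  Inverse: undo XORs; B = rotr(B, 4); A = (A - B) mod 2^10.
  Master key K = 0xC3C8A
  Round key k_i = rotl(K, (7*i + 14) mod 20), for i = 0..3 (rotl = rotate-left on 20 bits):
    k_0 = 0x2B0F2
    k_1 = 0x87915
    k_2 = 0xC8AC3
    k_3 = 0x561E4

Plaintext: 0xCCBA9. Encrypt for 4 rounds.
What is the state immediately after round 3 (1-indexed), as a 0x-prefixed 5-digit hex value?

0x11C46

s_0 = plaintext = 0xCCBA9
s_1 = Round(s_0, k_0) = 0x8A632
s_2 = Round(s_1, k_1) = 0x53936
s_3 = Round(s_2, k_2) = 0x11C46
s_4 = Round(s_3, k_3) = 0x5A539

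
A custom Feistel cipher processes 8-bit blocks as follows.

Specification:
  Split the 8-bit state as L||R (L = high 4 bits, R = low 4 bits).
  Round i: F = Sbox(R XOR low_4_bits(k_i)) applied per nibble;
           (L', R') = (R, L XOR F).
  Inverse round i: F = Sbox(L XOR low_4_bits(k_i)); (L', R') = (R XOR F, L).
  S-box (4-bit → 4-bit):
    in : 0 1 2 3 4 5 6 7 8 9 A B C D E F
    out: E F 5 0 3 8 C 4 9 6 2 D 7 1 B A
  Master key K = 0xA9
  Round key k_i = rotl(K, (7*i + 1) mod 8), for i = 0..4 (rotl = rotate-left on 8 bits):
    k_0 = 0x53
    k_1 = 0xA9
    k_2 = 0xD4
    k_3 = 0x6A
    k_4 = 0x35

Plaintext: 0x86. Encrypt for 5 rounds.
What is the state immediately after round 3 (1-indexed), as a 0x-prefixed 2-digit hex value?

0x03

s_0 = plaintext = 0x86
s_1 = Round(s_0, k_0) = 0x60
s_2 = Round(s_1, k_1) = 0x00
s_3 = Round(s_2, k_2) = 0x03
s_4 = Round(s_3, k_3) = 0x36
s_5 = Round(s_4, k_4) = 0x63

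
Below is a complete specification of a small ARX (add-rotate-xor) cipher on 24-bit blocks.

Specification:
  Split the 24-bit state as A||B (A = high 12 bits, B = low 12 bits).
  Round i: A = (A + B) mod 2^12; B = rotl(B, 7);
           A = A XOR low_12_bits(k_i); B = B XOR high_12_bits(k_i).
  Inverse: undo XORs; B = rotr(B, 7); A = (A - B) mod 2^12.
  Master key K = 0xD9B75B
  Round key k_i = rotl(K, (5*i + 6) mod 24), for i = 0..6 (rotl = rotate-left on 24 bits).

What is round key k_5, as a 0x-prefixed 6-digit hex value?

0xDBADEC

K = 0xD9B75B
k_0 = rotl(K, (5*0+6) mod 24) = rotl(K, 6) = 0x6DD6F6
k_1 = rotl(K, (5*1+6) mod 24) = rotl(K, 11) = 0xBADECD
k_2 = rotl(K, (5*2+6) mod 24) = rotl(K, 16) = 0x5BD9B7
k_3 = rotl(K, (5*3+6) mod 24) = rotl(K, 21) = 0x7B36EB
k_4 = rotl(K, (5*4+6) mod 24) = rotl(K, 2) = 0x66DD6F
k_5 = rotl(K, (5*5+6) mod 24) = rotl(K, 7) = 0xDBADEC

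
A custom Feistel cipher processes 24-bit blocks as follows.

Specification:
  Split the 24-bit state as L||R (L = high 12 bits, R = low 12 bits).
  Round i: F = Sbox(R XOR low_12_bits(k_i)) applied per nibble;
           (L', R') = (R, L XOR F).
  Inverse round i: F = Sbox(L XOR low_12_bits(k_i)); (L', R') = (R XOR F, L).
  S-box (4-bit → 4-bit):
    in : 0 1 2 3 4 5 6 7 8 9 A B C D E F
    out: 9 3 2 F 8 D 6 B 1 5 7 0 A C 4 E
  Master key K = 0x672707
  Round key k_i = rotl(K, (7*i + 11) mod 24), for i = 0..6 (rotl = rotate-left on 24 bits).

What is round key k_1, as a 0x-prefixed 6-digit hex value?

0x1D9C9C

K = 0x672707
k_0 = rotl(K, (7*0+11) mod 24) = rotl(K, 11) = 0x383B39
k_1 = rotl(K, (7*1+11) mod 24) = rotl(K, 18) = 0x1D9C9C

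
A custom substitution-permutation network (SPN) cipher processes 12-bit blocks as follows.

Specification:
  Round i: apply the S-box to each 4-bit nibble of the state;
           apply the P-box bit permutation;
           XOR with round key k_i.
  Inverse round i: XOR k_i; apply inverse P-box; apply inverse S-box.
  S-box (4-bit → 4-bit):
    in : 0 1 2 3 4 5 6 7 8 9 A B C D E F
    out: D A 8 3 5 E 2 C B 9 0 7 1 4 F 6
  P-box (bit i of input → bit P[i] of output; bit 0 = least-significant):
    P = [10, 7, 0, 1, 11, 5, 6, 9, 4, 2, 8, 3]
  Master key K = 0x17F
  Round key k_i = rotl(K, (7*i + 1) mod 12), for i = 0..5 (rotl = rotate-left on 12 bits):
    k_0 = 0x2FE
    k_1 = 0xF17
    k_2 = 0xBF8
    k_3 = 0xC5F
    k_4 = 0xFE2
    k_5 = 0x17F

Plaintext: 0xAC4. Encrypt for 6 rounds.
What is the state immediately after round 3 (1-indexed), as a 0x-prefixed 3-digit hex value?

0x084

s_0 = plaintext = 0xAC4
s_1 = Round(s_0, k_0) = 0xEFF
s_2 = Round(s_1, k_1) = 0xEEA
s_3 = Round(s_2, k_2) = 0x084
s_4 = Round(s_3, k_3) = 0x366
s_5 = Round(s_4, k_4) = 0xF56
s_6 = Round(s_5, k_5) = 0x29B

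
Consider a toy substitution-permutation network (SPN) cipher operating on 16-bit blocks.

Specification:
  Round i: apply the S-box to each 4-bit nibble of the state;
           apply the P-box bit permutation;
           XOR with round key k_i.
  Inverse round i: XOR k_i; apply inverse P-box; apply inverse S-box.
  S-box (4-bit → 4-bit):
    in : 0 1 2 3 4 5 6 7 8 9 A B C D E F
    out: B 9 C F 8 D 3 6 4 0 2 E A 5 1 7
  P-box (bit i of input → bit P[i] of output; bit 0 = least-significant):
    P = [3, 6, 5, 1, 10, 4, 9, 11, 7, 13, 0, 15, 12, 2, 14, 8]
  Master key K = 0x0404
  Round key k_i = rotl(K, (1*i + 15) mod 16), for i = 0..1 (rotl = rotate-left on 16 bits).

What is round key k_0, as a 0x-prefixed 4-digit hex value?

K = 0x0404
k_0 = rotl(K, (1*0+15) mod 16) = rotl(K, 15) = 0x0202

0x0202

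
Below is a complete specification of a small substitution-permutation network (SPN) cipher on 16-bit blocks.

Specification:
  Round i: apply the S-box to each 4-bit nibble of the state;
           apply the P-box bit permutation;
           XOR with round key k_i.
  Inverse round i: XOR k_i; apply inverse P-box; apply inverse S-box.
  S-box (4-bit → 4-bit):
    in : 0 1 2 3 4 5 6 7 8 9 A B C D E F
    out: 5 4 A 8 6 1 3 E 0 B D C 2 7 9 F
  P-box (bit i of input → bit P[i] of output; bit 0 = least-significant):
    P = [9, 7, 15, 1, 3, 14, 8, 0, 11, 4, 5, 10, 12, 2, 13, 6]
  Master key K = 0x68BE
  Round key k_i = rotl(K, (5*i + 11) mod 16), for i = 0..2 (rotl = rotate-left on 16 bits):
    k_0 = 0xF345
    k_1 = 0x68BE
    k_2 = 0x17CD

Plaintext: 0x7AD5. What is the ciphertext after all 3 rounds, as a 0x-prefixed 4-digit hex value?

s_0 = plaintext = 0x7AD5
s_1 = Round(s_0, k_0) = 0x9C29
s_2 = Round(s_1, k_1) = 0x3A69
s_3 = Round(s_2, k_2) = 0x5927

0x5927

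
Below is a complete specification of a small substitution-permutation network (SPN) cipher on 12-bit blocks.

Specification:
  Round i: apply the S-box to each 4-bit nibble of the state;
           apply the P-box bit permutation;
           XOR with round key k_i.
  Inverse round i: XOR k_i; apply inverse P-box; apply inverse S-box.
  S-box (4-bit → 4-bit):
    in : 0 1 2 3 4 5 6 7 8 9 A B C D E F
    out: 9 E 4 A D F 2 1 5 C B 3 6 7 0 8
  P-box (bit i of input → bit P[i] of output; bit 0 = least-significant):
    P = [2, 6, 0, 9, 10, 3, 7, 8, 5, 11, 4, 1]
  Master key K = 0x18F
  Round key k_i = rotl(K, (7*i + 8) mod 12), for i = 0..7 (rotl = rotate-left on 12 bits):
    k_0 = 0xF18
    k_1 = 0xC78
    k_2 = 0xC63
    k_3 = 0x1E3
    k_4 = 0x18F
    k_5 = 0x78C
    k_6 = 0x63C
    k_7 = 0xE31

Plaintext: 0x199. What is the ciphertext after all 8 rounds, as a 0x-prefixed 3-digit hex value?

s_0 = plaintext = 0x199
s_1 = Round(s_0, k_0) = 0x48B
s_2 = Round(s_1, k_1) = 0x88E
s_3 = Round(s_2, k_2) = 0x8D3
s_4 = Round(s_3, k_3) = 0x71B
s_5 = Round(s_4, k_4) = 0x063
s_6 = Round(s_5, k_5) = 0x5E6
s_7 = Round(s_6, k_6) = 0xE4E
s_8 = Round(s_7, k_7) = 0xBB1

0xBB1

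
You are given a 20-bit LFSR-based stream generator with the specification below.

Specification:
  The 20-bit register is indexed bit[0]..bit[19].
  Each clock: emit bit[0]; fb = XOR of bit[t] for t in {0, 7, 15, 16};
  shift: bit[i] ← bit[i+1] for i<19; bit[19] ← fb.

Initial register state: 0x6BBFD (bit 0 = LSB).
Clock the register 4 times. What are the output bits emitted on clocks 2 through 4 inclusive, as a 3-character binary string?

reg_0 = 0x6BBFD
clock 1: out=1, reg = 0xB5DFE
clock 2: out=0, reg = 0x5AEFF
clock 3: out=1, reg = 0x2D77F
clock 4: out=1, reg = 0x16BBF

011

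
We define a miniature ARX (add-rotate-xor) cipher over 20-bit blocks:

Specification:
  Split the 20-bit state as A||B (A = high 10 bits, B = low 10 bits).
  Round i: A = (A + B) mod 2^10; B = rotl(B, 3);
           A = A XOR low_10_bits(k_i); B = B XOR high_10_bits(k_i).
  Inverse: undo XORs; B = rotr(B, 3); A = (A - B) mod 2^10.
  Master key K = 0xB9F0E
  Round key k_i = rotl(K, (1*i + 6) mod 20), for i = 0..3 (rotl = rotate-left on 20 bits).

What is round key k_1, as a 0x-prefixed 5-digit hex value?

K = 0xB9F0E
k_0 = rotl(K, (1*0+6) mod 20) = rotl(K, 6) = 0x7C3AE
k_1 = rotl(K, (1*1+6) mod 20) = rotl(K, 7) = 0xF875C

0xF875C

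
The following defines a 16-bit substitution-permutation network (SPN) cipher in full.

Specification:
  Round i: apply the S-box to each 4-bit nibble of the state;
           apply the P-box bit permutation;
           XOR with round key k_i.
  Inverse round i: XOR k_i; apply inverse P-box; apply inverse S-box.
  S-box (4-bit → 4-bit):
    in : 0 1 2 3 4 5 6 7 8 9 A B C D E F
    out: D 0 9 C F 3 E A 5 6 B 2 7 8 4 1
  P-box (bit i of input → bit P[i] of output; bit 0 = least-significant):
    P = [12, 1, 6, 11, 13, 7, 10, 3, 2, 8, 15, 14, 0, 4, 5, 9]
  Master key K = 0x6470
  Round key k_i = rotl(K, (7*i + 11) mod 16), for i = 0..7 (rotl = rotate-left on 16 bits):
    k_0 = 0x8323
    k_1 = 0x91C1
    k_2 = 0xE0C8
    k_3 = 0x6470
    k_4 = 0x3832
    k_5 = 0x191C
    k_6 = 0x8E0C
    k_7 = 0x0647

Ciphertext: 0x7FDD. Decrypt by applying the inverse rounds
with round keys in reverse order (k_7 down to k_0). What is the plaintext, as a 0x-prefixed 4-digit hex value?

s_0 = ciphertext = 0x7FDD
s_1 = InvRound(s_0, k_7) = 0xB7AA
s_2 = InvRound(s_1, k_6) = 0xE55A
s_3 = InvRound(s_2, k_5) = 0x1084
s_4 = InvRound(s_3, k_4) = 0x9F57
s_5 = InvRound(s_4, k_3) = 0x04FA
s_6 = InvRound(s_5, k_2) = 0x938B
s_7 = InvRound(s_6, k_1) = 0xD1D9
s_8 = InvRound(s_7, k_0) = 0x6D7C

0x6D7C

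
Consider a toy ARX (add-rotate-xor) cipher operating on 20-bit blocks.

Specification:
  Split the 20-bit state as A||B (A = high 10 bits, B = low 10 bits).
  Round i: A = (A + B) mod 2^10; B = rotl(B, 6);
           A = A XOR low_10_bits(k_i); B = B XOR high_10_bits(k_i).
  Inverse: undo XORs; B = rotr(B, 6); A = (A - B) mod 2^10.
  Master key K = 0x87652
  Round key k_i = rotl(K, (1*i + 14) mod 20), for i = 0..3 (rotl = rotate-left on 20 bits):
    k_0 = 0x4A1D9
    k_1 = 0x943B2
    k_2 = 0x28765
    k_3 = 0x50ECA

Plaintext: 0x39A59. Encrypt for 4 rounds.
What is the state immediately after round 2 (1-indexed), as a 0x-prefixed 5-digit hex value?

0x60524

s_0 = plaintext = 0x39A59
s_1 = Round(s_0, k_0) = 0xB9B4D
s_2 = Round(s_1, k_1) = 0x60524
s_3 = Round(s_2, k_2) = 0x701B3
s_4 = Round(s_3, k_3) = 0x6E598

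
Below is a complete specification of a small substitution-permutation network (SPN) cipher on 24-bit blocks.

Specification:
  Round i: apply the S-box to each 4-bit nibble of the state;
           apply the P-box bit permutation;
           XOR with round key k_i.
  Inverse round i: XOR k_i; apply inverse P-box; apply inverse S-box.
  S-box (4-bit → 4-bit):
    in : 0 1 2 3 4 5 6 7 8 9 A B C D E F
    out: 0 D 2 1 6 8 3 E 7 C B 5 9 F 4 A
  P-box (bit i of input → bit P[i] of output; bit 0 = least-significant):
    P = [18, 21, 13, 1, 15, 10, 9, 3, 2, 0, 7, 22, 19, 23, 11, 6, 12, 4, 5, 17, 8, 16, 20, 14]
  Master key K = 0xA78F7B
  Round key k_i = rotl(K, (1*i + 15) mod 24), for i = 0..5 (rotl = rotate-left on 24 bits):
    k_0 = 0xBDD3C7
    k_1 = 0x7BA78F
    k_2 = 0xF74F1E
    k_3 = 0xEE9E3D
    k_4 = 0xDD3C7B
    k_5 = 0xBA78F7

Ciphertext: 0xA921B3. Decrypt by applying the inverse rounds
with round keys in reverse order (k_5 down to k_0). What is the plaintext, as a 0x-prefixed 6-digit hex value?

s_0 = ciphertext = 0xA921B3
s_1 = InvRound(s_0, k_5) = 0xDC9300
s_2 = InvRound(s_1, k_4) = 0x6492D9
s_3 = InvRound(s_2, k_3) = 0x09DB20
s_4 = InvRound(s_3, k_2) = 0xED6CAA
s_5 = InvRound(s_4, k_1) = 0x1946B3
s_6 = InvRound(s_5, k_0) = 0x38F366

0x38F366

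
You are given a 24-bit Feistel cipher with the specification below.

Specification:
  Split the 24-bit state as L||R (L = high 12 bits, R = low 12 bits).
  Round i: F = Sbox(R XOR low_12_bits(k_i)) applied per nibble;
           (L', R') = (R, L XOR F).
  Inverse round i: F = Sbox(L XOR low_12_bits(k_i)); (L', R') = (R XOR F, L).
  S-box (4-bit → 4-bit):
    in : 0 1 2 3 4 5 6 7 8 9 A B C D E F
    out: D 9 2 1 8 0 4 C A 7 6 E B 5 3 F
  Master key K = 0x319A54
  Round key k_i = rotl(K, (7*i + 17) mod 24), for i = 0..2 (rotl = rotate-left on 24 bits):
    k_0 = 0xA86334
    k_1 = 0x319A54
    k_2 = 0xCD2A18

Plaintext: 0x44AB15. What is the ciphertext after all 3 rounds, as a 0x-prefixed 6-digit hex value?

s_0 = plaintext = 0x44AB15
s_1 = Round(s_0, k_0) = 0xB15E63
s_2 = Round(s_1, k_1) = 0xE63309
s_3 = Round(s_2, k_2) = 0x3099FA

0x3099FA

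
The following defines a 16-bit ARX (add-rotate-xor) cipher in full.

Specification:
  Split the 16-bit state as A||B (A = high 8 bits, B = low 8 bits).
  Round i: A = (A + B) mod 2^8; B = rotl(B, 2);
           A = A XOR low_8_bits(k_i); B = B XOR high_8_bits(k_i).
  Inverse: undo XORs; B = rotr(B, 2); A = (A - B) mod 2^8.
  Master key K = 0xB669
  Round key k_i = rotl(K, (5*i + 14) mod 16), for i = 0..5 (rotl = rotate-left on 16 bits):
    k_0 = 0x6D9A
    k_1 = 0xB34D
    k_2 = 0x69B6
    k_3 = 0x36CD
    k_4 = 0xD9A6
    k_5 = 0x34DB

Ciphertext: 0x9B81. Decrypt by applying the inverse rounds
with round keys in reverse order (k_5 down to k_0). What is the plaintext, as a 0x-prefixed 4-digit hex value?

0xC9DE

s_0 = ciphertext = 0x9B81
s_1 = InvRound(s_0, k_5) = 0xD36D
s_2 = InvRound(s_1, k_4) = 0x482D
s_3 = InvRound(s_2, k_3) = 0xBFC6
s_4 = InvRound(s_3, k_2) = 0x1EEB
s_5 = InvRound(s_4, k_1) = 0x3D16
s_6 = InvRound(s_5, k_0) = 0xC9DE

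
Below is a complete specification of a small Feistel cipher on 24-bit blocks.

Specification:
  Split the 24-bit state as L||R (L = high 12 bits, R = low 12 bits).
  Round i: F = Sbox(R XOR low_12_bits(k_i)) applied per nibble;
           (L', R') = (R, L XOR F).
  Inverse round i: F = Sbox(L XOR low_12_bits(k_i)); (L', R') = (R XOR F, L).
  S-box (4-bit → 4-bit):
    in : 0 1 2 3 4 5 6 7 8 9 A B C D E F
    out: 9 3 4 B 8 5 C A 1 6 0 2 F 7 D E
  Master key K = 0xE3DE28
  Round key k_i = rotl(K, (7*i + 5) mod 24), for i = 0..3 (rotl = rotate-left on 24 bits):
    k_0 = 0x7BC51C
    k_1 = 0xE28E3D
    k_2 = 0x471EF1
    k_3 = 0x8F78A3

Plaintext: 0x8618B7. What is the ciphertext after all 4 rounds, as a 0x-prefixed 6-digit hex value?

0xA51F0E

s_0 = plaintext = 0x8618B7
s_1 = Round(s_0, k_0) = 0x8B7F63
s_2 = Round(s_1, k_1) = 0xF63BEA
s_3 = Round(s_2, k_2) = 0xBEAA51
s_4 = Round(s_3, k_3) = 0xA51F0E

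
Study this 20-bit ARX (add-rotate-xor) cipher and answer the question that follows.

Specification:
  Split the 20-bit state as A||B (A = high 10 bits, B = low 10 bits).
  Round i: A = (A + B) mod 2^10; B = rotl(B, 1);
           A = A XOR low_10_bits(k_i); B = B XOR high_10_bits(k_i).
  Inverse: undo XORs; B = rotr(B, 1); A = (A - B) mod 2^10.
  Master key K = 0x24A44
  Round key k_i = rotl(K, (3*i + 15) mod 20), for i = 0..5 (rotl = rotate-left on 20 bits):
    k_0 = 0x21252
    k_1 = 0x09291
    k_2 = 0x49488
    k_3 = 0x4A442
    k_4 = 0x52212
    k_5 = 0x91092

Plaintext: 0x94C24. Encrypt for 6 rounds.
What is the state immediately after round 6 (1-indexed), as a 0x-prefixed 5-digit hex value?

s_0 = plaintext = 0x94C24
s_1 = Round(s_0, k_0) = 0x094CC
s_2 = Round(s_1, k_1) = 0x981BC
s_3 = Round(s_2, k_2) = 0x2525D
s_4 = Round(s_3, k_3) = 0xACD92
s_5 = Round(s_4, k_4) = 0x95E6C
s_6 = Round(s_5, k_5) = 0x1469D

0x1469D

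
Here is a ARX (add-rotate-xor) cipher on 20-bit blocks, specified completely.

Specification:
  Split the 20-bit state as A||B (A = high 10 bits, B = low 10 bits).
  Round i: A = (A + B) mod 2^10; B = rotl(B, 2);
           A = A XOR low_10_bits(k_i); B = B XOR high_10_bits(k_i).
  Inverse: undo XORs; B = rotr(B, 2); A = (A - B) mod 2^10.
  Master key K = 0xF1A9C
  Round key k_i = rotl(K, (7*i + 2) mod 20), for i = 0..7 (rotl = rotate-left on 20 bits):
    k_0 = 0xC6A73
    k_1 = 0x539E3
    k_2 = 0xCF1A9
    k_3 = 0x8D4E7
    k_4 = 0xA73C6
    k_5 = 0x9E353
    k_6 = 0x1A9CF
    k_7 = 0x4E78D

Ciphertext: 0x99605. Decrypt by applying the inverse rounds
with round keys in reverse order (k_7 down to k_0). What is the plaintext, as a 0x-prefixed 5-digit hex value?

s_0 = ciphertext = 0x99605
s_1 = InvRound(s_0, k_7) = 0x464CF
s_2 = InvRound(s_1, k_6) = 0xEB529
s_3 = InvRound(s_2, k_5) = 0xCA9D4
s_4 = InvRound(s_3, k_4) = 0x068D2
s_5 = InvRound(s_4, k_3) = 0x513B9
s_6 = InvRound(s_5, k_2) = 0xF3121
s_7 = InvRound(s_6, k_1) = 0xC531B
s_8 = InvRound(s_7, k_0) = 0x19D00

0x19D00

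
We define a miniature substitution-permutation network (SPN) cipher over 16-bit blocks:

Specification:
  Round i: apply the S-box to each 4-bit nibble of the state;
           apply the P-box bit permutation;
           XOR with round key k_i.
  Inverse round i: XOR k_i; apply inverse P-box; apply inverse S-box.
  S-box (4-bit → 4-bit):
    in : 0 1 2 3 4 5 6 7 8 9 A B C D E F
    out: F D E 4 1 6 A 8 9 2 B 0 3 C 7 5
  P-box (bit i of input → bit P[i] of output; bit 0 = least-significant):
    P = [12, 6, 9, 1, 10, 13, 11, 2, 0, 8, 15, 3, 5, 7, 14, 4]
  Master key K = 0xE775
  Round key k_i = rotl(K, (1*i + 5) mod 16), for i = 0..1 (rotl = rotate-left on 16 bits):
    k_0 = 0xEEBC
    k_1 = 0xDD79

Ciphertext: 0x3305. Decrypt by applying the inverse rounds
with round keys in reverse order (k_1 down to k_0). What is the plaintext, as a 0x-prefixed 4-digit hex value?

s_0 = ciphertext = 0x3305
s_1 = InvRound(s_0, k_1) = 0x1D05
s_2 = InvRound(s_1, k_0) = 0x009F

0x009F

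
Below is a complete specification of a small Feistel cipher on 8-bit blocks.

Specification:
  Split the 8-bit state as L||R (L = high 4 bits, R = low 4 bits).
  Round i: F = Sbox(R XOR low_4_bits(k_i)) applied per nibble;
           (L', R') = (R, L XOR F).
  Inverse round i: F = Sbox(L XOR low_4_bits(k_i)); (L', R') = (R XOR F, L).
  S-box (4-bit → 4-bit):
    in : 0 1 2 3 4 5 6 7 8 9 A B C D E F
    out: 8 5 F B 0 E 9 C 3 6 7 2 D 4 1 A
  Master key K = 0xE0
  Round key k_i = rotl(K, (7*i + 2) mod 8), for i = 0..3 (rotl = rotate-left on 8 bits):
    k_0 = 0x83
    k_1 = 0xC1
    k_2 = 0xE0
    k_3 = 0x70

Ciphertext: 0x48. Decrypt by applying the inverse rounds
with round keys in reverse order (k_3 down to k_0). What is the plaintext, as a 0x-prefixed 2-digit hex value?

s_0 = ciphertext = 0x48
s_1 = InvRound(s_0, k_3) = 0x84
s_2 = InvRound(s_1, k_2) = 0x78
s_3 = InvRound(s_2, k_1) = 0x17
s_4 = InvRound(s_3, k_0) = 0x81

0x81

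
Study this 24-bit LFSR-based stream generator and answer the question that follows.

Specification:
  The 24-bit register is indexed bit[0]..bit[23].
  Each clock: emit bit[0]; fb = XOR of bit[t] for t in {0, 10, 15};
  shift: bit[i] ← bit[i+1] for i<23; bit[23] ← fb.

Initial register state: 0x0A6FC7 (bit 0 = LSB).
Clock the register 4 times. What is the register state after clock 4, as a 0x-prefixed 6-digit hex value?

reg_0 = 0x0A6FC7
clock 1: out=1, reg = 0x0537E3
clock 2: out=1, reg = 0x029BF1
clock 3: out=1, reg = 0x014DF8
clock 4: out=0, reg = 0x80A6FC

0x80A6FC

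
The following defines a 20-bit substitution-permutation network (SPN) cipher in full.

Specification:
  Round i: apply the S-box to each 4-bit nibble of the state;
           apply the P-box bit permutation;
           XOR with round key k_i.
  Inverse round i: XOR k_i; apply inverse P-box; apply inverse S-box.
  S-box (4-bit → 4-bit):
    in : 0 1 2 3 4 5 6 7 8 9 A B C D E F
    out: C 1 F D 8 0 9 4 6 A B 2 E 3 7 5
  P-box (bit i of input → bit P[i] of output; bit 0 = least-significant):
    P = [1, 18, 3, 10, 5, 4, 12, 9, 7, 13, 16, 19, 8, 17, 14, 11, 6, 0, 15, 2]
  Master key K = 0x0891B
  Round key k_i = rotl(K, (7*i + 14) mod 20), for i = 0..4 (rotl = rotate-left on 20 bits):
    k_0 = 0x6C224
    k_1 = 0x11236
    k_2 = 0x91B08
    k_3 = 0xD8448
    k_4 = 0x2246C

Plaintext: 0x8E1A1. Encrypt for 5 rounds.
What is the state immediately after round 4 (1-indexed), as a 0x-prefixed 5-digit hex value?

0x979CF

s_0 = plaintext = 0x8E1A1
s_1 = Round(s_0, k_0) = 0x40197
s_2 = Round(s_1, k_1) = 0x158AA
s_3 = Round(s_2, k_2) = 0xC3D7A
s_4 = Round(s_3, k_3) = 0x979CF
s_5 = Round(s_4, k_4) = 0xA5673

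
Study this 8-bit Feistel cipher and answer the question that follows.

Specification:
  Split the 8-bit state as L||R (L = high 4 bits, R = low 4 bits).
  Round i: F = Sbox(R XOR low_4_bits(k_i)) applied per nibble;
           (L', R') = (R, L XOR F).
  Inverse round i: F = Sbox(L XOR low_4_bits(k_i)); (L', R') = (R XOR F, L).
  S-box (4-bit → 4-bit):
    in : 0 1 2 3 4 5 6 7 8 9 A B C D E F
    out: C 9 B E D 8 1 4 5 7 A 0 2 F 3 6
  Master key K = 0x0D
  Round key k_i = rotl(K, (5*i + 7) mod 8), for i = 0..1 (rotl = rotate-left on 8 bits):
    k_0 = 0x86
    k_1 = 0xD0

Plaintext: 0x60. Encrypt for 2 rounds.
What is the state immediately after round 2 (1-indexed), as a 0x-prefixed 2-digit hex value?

s_0 = plaintext = 0x60
s_1 = Round(s_0, k_0) = 0x07
s_2 = Round(s_1, k_1) = 0x74

0x74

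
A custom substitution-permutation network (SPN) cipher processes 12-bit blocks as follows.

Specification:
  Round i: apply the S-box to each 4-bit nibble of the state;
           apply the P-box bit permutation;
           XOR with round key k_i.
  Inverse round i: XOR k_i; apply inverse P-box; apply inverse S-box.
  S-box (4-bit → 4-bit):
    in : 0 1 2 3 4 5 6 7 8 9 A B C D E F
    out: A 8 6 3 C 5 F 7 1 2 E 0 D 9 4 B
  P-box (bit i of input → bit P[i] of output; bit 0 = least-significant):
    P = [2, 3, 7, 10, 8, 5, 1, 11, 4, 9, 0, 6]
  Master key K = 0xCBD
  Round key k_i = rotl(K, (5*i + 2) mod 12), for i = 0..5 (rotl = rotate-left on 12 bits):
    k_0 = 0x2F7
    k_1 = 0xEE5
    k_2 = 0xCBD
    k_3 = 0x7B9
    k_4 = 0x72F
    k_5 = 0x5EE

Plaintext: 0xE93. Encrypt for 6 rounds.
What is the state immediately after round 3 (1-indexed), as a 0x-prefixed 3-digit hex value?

s_0 = plaintext = 0xE93
s_1 = Round(s_0, k_0) = 0x2DA
s_2 = Round(s_1, k_1) = 0x16C
s_3 = Round(s_2, k_2) = 0x15B
s_4 = Round(s_3, k_3) = 0x6FB
s_5 = Round(s_4, k_4) = 0xC5E
s_6 = Round(s_5, k_5) = 0x43D

0x15B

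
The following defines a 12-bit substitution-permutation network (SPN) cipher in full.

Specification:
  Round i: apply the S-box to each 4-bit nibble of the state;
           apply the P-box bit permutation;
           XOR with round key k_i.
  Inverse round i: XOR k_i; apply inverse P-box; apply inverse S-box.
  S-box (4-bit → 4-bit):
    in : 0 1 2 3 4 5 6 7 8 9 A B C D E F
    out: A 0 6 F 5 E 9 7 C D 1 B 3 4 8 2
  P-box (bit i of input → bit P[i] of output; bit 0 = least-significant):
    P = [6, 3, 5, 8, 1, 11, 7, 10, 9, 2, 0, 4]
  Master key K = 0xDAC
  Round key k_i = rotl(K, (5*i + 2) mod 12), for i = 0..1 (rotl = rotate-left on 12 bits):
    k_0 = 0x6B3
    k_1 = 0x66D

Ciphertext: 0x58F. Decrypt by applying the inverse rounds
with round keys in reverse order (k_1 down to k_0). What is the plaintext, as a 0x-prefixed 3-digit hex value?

0xE37

s_0 = ciphertext = 0x58F
s_1 = InvRound(s_0, k_1) = 0xA49
s_2 = InvRound(s_1, k_0) = 0xE37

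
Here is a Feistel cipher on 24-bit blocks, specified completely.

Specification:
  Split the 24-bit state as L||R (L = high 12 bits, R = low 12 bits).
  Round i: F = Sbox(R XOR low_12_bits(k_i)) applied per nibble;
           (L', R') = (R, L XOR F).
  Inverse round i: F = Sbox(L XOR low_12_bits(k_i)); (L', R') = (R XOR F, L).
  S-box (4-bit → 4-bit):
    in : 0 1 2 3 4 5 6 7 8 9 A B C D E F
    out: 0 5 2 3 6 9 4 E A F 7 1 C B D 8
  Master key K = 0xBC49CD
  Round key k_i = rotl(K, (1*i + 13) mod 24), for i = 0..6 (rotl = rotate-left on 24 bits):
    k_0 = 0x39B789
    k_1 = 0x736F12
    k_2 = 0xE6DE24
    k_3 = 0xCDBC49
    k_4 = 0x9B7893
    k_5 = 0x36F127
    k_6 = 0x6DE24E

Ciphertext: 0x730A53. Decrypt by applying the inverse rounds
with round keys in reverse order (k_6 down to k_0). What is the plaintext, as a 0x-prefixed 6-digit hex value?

0x91AFE0

s_0 = ciphertext = 0x730A53
s_1 = InvRound(s_0, k_6) = 0x3BE730
s_2 = InvRound(s_1, k_5) = 0x5CF3BE
s_3 = InvRound(s_2, k_4) = 0x8225CF
s_4 = InvRound(s_3, k_3) = 0x38E822
s_5 = InvRound(s_4, k_2) = 0x35538E
s_6 = InvRound(s_5, k_1) = 0xFE0355
s_7 = InvRound(s_6, k_0) = 0x91AFE0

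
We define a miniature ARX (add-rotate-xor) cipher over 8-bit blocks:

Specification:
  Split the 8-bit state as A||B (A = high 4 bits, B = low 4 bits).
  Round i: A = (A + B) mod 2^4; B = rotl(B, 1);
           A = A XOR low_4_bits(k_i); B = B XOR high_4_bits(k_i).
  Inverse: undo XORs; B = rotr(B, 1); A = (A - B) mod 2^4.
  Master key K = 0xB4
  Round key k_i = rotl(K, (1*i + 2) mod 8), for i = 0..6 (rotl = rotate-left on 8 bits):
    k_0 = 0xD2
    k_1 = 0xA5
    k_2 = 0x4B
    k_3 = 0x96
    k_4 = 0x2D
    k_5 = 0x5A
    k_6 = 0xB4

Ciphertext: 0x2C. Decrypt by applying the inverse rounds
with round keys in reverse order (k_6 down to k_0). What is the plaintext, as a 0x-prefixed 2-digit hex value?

s_0 = ciphertext = 0x2C
s_1 = InvRound(s_0, k_6) = 0xBB
s_2 = InvRound(s_1, k_5) = 0xA7
s_3 = InvRound(s_2, k_4) = 0xDA
s_4 = InvRound(s_3, k_3) = 0x29
s_5 = InvRound(s_4, k_2) = 0xBE
s_6 = InvRound(s_5, k_1) = 0xC2
s_7 = InvRound(s_6, k_0) = 0xFF

0xFF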